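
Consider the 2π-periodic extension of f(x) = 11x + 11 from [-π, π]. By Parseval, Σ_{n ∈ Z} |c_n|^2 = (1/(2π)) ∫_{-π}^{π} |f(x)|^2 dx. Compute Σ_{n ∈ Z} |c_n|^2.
Σ |c_n|^2 = 121π^2/3 + 121

Expand and integrate term by term over [-π, π]:
  ∫ (11x)^2 dx = 121·(2π^3/3); ∫ 2·11·(11)·x dx = 0 (odd integrand); ∫ 11^2 dx = 121·2π.
So (1/(2π)) ∫_{-π}^{π} (11x + 11)^2 dx = 121π^2/3 + 121 = 121π^2/3 + 121.
Parseval ⇒ Σ |c_n|^2 = 121π^2/3 + 121.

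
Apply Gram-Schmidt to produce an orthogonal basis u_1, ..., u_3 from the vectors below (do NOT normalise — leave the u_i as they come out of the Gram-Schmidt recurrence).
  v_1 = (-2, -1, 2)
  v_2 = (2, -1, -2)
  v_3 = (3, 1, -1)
Orthogonal basis:
  u_1 = (-2, -1, 2)
  u_2 = (4/9, -16/9, -4/9)
  u_3 = (1, 0, 1)

Apply the Gram-Schmidt recurrence
  u_1 = v_1
  u_i = v_i − Σ_{j<i} ((v_i · u_j) / (u_j · u_j)) · u_j.

Step by step this gives:
  u_1 = (-2, -1, 2)
  u_2 = (4/9, -16/9, -4/9)
  u_3 = (1, 0, 1)

Orthogonality check:
  u_2 · u_1 = 0 (should be 0)
  u_3 · u_1 = 0 (should be 0)
  u_3 · u_2 = 0 (should be 0)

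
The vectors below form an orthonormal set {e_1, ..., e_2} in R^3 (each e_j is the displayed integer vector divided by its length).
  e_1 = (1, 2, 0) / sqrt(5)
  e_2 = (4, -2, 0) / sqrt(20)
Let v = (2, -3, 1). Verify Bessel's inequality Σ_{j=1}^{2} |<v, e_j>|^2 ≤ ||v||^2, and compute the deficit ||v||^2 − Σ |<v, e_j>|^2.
Σ |<v, e_j>|^2 = 13; ||v||^2 = 14; deficit = 1

Write each e_j = u_j / sqrt(<u_j, u_j>) where u_j is the displayed integer vector. Then <v, e_j> = <v, u_j> / sqrt(<u_j, u_j>), so |<v, e_j>|^2 = <v, u_j>^2 / <u_j, u_j>.
Coefficients: <v, e_1> = -4/sqrt(5), <v, e_2> = 14/sqrt(20).
Square and sum: Σ |<v, e_j>|^2 = 13.
Compute ||v||^2 = v·v = 14.
Deficit = 14 − 13 = 1 ≥ 0, confirming Bessel's inequality. (The deficit equals ||v − Σ <v,e_j> e_j||^2, the squared distance from v to span{e_j}.)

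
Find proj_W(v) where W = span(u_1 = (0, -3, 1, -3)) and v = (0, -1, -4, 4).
proj_W(v) = (0, 39/19, -13/19, 39/19)

Set up U = [u_1 | ... | u_1] ∈ R^(4×1). The projector onto W = col(U) is P = U (U^T U)^(-1) U^T.
Compute U^T U =
  [19],
and U^T v = (-13).
Solve U^T U · c = U^T v for the coefficients: c = (-13/19). The projection is proj_W(v) = U c.
Check: (v - proj_W(v)) · u_1 = 0  (should be 0).
Result: proj_W(v) = (0, 39/19, -13/19, 39/19).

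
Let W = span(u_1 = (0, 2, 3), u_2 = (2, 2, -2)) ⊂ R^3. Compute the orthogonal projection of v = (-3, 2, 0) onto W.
proj_W(v) = (-9/38, 13/38, 21/19)

Set up U = [u_1 | ... | u_2] ∈ R^(3×2). The projector onto W = col(U) is P = U (U^T U)^(-1) U^T.
Compute U^T U =
  [13, -2]
  [-2, 12],
and U^T v = (4, -2).
Solve U^T U · c = U^T v for the coefficients: c = (11/38, -9/76). The projection is proj_W(v) = U c.
Check: (v - proj_W(v)) · u_1 = 0  (should be 0).
Check: (v - proj_W(v)) · u_2 = 0  (should be 0).
Result: proj_W(v) = (-9/38, 13/38, 21/19).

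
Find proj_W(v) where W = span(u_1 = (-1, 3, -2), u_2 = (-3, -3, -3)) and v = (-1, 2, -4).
proj_W(v) = (-29/14, 31/14, -22/7)

Set up U = [u_1 | ... | u_2] ∈ R^(3×2). The projector onto W = col(U) is P = U (U^T U)^(-1) U^T.
Compute U^T U =
  [14, 0]
  [0, 27],
and U^T v = (15, 9).
Solve U^T U · c = U^T v for the coefficients: c = (15/14, 1/3). The projection is proj_W(v) = U c.
Check: (v - proj_W(v)) · u_1 = 0  (should be 0).
Check: (v - proj_W(v)) · u_2 = 0  (should be 0).
Result: proj_W(v) = (-29/14, 31/14, -22/7).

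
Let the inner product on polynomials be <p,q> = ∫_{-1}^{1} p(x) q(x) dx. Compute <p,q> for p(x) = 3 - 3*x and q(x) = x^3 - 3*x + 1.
<p,q> = 54/5

Expand the product: p(x)·q(x) = -3*x^4 + 3*x^3 + 9*x^2 - 12*x + 3.
∫_{-1}^{1} of each monomial x^k gives [2/(k+1) if k even, 0 if k odd]. Integrating term-by-term (or equivalently evaluating the antiderivative F(x) = -3*x^5/5 + 3*x^4/4 + 3*x^3 - 6*x^2 + 3*x at the endpoints):
  F(1) − F(−1) = 3/20 − (-213/20) = 54/5.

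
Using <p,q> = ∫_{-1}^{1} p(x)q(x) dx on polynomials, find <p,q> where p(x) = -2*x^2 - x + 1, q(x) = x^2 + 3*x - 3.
<p,q> = -62/15

Expand the product: p(x)·q(x) = -2*x^4 - 7*x^3 + 4*x^2 + 6*x - 3.
∫_{-1}^{1} of each monomial x^k gives [2/(k+1) if k even, 0 if k odd]. Integrating term-by-term (or equivalently evaluating the antiderivative F(x) = -2*x^5/5 - 7*x^4/4 + 4*x^3/3 + 3*x^2 - 3*x at the endpoints):
  F(1) − F(−1) = -49/60 − (199/60) = -62/15.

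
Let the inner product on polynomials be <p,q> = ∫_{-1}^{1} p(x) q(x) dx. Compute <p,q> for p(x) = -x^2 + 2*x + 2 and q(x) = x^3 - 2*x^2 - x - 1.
<p,q> = -86/15

Expand the product: p(x)·q(x) = -x^5 + 4*x^4 - x^3 - 5*x^2 - 4*x - 2.
∫_{-1}^{1} of each monomial x^k gives [2/(k+1) if k even, 0 if k odd]. Integrating term-by-term (or equivalently evaluating the antiderivative F(x) = -x^6/6 + 4*x^5/5 - x^4/4 - 5*x^3/3 - 2*x^2 - 2*x at the endpoints):
  F(1) − F(−1) = -317/60 − (9/20) = -86/15.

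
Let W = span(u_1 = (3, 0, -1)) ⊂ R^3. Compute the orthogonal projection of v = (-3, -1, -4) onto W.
proj_W(v) = (-3/2, 0, 1/2)

Set up U = [u_1 | ... | u_1] ∈ R^(3×1). The projector onto W = col(U) is P = U (U^T U)^(-1) U^T.
Compute U^T U =
  [10],
and U^T v = (-5).
Solve U^T U · c = U^T v for the coefficients: c = (-1/2). The projection is proj_W(v) = U c.
Check: (v - proj_W(v)) · u_1 = 0  (should be 0).
Result: proj_W(v) = (-3/2, 0, 1/2).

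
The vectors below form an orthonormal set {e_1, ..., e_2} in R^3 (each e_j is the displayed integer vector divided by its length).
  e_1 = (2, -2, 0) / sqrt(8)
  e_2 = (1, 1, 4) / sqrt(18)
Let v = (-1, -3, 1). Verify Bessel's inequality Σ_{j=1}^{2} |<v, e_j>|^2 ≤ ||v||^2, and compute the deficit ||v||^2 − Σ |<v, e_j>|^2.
Σ |<v, e_j>|^2 = 2; ||v||^2 = 11; deficit = 9

Write each e_j = u_j / sqrt(<u_j, u_j>) where u_j is the displayed integer vector. Then <v, e_j> = <v, u_j> / sqrt(<u_j, u_j>), so |<v, e_j>|^2 = <v, u_j>^2 / <u_j, u_j>.
Coefficients: <v, e_1> = 4/sqrt(8), <v, e_2> = 0/sqrt(18).
Square and sum: Σ |<v, e_j>|^2 = 2.
Compute ||v||^2 = v·v = 11.
Deficit = 11 − 2 = 9 ≥ 0, confirming Bessel's inequality. (The deficit equals ||v − Σ <v,e_j> e_j||^2, the squared distance from v to span{e_j}.)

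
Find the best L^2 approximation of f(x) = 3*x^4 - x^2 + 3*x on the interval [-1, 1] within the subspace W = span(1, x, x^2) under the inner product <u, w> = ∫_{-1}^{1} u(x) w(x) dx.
g(x) = 11*x^2/7 + 3*x - 9/35

The best approximation g ∈ W is the orthogonal projection of f onto W. Writing g = a_0 + a_1 x + a_2 x^2, the coefficients solve the normal equations G · a = b where
  G_{ij} = <φ_i, φ_j> and b_i = <f, φ_i>, with φ_0 = 1, φ_1 = x, φ_2 = x^2.
G =
  [2, 0, 2/3]
  [0, 2/3, 0]
  [2/3, 0, 2/5],
b = (8/15, 2, 16/35).
Solving gives a_0 = -9/35, a_1 = 3, a_2 = 11/7, so
  g(x) = 11*x^2/7 + 3*x - 9/35.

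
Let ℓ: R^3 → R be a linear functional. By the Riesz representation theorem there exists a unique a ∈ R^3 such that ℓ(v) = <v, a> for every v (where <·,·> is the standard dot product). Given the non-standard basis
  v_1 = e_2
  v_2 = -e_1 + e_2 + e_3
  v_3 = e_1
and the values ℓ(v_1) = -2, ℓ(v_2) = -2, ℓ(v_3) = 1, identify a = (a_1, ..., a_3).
a = (1, -2, 1)

Write a = (a_1, ..., a_3) in the standard basis. For each basis vector v_i, ℓ(v_i) = <v_i, a> is a linear equation in the a_j's. Collect the n equations into a matrix system V a = ℓ, where row i of V is v_i (expressed in the standard basis). Since V is invertible (lower-triangular with 1s on the diagonal, up to permutation), solve by back-substitution:
  V =
[[0, 1, 0],
 [-1, 1, 1],
 [1, 0, 0]]
  V a = (-2, -2, 1)
Solving gives a = (1, -2, 1).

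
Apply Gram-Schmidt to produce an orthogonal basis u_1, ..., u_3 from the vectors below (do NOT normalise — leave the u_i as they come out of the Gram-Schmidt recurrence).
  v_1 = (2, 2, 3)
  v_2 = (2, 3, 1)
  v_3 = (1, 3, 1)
Orthogonal basis:
  u_1 = (2, 2, 3)
  u_2 = (8/17, 25/17, -22/17)
  u_3 = (-49/69, 28/69, 14/69)

Apply the Gram-Schmidt recurrence
  u_1 = v_1
  u_i = v_i − Σ_{j<i} ((v_i · u_j) / (u_j · u_j)) · u_j.

Step by step this gives:
  u_1 = (2, 2, 3)
  u_2 = (8/17, 25/17, -22/17)
  u_3 = (-49/69, 28/69, 14/69)

Orthogonality check:
  u_2 · u_1 = 0 (should be 0)
  u_3 · u_1 = 0 (should be 0)
  u_3 · u_2 = 0 (should be 0)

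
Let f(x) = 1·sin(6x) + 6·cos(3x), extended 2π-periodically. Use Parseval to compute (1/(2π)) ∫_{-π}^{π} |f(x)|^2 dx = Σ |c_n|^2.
Σ |c_n|^2 = 37/2

Expand |f|^2 and use orthogonality of {sin(nx), cos(mx)} on [-π, π]:
  ∫_{-π}^{π} sin(nx)^2 dx = π, ∫ cos(mx)^2 dx = π, and cross terms integrate to 0.
So ∫_{-π}^{π} f(x)^2 dx = 1^2 · π + 6^2 · π = (1 + 36)π.
Divide by 2π: (1 + 36)/2 = 37/2.
By Parseval, this equals Σ |c_n|^2.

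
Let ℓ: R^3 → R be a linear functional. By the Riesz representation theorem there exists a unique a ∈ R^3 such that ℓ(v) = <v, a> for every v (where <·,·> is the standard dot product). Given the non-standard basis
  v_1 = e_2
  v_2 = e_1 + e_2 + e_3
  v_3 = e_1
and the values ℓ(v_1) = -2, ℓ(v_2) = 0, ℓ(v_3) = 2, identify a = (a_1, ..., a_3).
a = (2, -2, 0)

Write a = (a_1, ..., a_3) in the standard basis. For each basis vector v_i, ℓ(v_i) = <v_i, a> is a linear equation in the a_j's. Collect the n equations into a matrix system V a = ℓ, where row i of V is v_i (expressed in the standard basis). Since V is invertible (lower-triangular with 1s on the diagonal, up to permutation), solve by back-substitution:
  V =
[[0, 1, 0],
 [1, 1, 1],
 [1, 0, 0]]
  V a = (-2, 0, 2)
Solving gives a = (2, -2, 0).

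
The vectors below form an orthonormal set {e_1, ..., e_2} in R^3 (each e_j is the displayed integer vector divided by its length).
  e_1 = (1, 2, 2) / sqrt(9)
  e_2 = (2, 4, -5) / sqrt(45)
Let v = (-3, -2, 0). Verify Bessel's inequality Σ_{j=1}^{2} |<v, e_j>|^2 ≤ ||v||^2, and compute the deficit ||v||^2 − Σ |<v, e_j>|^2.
Σ |<v, e_j>|^2 = 49/5; ||v||^2 = 13; deficit = 16/5

Write each e_j = u_j / sqrt(<u_j, u_j>) where u_j is the displayed integer vector. Then <v, e_j> = <v, u_j> / sqrt(<u_j, u_j>), so |<v, e_j>|^2 = <v, u_j>^2 / <u_j, u_j>.
Coefficients: <v, e_1> = -7/sqrt(9), <v, e_2> = -14/sqrt(45).
Square and sum: Σ |<v, e_j>|^2 = 49/5.
Compute ||v||^2 = v·v = 13.
Deficit = 13 − 49/5 = 16/5 ≥ 0, confirming Bessel's inequality. (The deficit equals ||v − Σ <v,e_j> e_j||^2, the squared distance from v to span{e_j}.)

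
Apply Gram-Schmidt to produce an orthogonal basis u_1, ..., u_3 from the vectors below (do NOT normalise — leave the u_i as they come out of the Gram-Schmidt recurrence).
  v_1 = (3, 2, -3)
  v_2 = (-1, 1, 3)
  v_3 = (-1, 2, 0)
Orthogonal basis:
  u_1 = (3, 2, -3)
  u_2 = (4/11, 21/11, 18/11)
  u_3 = (-189/142, 63/71, -105/142)

Apply the Gram-Schmidt recurrence
  u_1 = v_1
  u_i = v_i − Σ_{j<i} ((v_i · u_j) / (u_j · u_j)) · u_j.

Step by step this gives:
  u_1 = (3, 2, -3)
  u_2 = (4/11, 21/11, 18/11)
  u_3 = (-189/142, 63/71, -105/142)

Orthogonality check:
  u_2 · u_1 = 0 (should be 0)
  u_3 · u_1 = 0 (should be 0)
  u_3 · u_2 = 0 (should be 0)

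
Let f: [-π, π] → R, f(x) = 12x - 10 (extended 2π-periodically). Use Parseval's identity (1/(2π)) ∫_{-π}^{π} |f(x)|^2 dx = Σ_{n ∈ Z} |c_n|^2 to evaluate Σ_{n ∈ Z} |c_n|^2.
Σ |c_n|^2 = 48π^2 + 100

Expand and integrate term by term over [-π, π]:
  ∫ (12x)^2 dx = 144·(2π^3/3); ∫ 2·12·(-10)·x dx = 0 (odd integrand); ∫ (-10)^2 dx = 100·2π.
So (1/(2π)) ∫_{-π}^{π} (12x - 10)^2 dx = 144π^2/3 + 100 = 48π^2 + 100.
Parseval ⇒ Σ |c_n|^2 = 48π^2 + 100.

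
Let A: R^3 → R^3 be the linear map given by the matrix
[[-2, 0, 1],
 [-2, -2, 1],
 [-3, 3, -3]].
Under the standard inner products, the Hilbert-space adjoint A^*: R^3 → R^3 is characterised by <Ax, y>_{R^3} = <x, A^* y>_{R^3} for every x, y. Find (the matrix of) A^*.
A^* = A^T =
[[-2, -2, -3],
 [0, -2, 3],
 [1, 1, -3]]

For real matrices with standard dot products, the defining identity <Ax, y> = <x, A^* y> gives (Ax)^T y = x^T (A^*) y, i.e. x^T A^T y = x^T (A^*) y. Since this holds for all x, y, we must have A^* = A^T. Therefore
A^* =
[[-2, -2, -3],
 [0, -2, 3],
 [1, 1, -3]].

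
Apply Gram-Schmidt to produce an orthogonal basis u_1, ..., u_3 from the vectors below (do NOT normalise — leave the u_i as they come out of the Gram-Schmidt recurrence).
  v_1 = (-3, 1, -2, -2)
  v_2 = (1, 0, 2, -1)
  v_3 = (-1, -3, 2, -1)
Orthogonal basis:
  u_1 = (-3, 1, -2, -2)
  u_2 = (1/6, 5/18, 13/9, -14/9)
  u_3 = (-121/83, -257/83, 58/83, -5/83)

Apply the Gram-Schmidt recurrence
  u_1 = v_1
  u_i = v_i − Σ_{j<i} ((v_i · u_j) / (u_j · u_j)) · u_j.

Step by step this gives:
  u_1 = (-3, 1, -2, -2)
  u_2 = (1/6, 5/18, 13/9, -14/9)
  u_3 = (-121/83, -257/83, 58/83, -5/83)

Orthogonality check:
  u_2 · u_1 = 0 (should be 0)
  u_3 · u_1 = 0 (should be 0)
  u_3 · u_2 = 0 (should be 0)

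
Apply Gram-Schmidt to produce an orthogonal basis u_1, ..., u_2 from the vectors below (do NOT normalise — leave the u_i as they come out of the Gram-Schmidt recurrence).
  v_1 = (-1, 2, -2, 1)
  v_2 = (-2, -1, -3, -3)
Orthogonal basis:
  u_1 = (-1, 2, -2, 1)
  u_2 = (-17/10, -8/5, -12/5, -33/10)

Apply the Gram-Schmidt recurrence
  u_1 = v_1
  u_i = v_i − Σ_{j<i} ((v_i · u_j) / (u_j · u_j)) · u_j.

Step by step this gives:
  u_1 = (-1, 2, -2, 1)
  u_2 = (-17/10, -8/5, -12/5, -33/10)

Orthogonality check:
  u_2 · u_1 = 0 (should be 0)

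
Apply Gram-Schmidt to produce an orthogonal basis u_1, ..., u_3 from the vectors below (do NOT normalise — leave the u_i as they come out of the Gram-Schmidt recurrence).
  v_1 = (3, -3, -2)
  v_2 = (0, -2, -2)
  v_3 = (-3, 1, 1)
Orthogonal basis:
  u_1 = (3, -3, -2)
  u_2 = (-15/11, -7/11, -12/11)
  u_3 = (-3/19, -9/19, 9/19)

Apply the Gram-Schmidt recurrence
  u_1 = v_1
  u_i = v_i − Σ_{j<i} ((v_i · u_j) / (u_j · u_j)) · u_j.

Step by step this gives:
  u_1 = (3, -3, -2)
  u_2 = (-15/11, -7/11, -12/11)
  u_3 = (-3/19, -9/19, 9/19)

Orthogonality check:
  u_2 · u_1 = 0 (should be 0)
  u_3 · u_1 = 0 (should be 0)
  u_3 · u_2 = 0 (should be 0)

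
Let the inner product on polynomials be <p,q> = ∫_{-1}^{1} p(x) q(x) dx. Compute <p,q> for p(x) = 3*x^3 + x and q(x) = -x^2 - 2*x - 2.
<p,q> = -56/15

Expand the product: p(x)·q(x) = -3*x^5 - 6*x^4 - 7*x^3 - 2*x^2 - 2*x.
∫_{-1}^{1} of each monomial x^k gives [2/(k+1) if k even, 0 if k odd]. Integrating term-by-term (or equivalently evaluating the antiderivative F(x) = -x^6/2 - 6*x^5/5 - 7*x^4/4 - 2*x^3/3 - x^2 at the endpoints):
  F(1) − F(−1) = -307/60 − (-83/60) = -56/15.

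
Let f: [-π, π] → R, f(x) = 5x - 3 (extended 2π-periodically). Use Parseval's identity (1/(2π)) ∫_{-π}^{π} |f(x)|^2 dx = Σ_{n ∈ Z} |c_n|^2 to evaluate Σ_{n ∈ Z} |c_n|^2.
Σ |c_n|^2 = 25π^2/3 + 9

Expand and integrate term by term over [-π, π]:
  ∫ (5x)^2 dx = 25·(2π^3/3); ∫ 2·5·(-3)·x dx = 0 (odd integrand); ∫ (-3)^2 dx = 9·2π.
So (1/(2π)) ∫_{-π}^{π} (5x - 3)^2 dx = 25π^2/3 + 9 = 25π^2/3 + 9.
Parseval ⇒ Σ |c_n|^2 = 25π^2/3 + 9.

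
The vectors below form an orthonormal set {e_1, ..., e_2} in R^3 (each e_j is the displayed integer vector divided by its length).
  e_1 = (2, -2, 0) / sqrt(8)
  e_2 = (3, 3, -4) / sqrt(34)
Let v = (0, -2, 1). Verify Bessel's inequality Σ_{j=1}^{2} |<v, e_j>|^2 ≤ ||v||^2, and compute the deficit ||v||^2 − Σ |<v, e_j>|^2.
Σ |<v, e_j>|^2 = 84/17; ||v||^2 = 5; deficit = 1/17

Write each e_j = u_j / sqrt(<u_j, u_j>) where u_j is the displayed integer vector. Then <v, e_j> = <v, u_j> / sqrt(<u_j, u_j>), so |<v, e_j>|^2 = <v, u_j>^2 / <u_j, u_j>.
Coefficients: <v, e_1> = 4/sqrt(8), <v, e_2> = -10/sqrt(34).
Square and sum: Σ |<v, e_j>|^2 = 84/17.
Compute ||v||^2 = v·v = 5.
Deficit = 5 − 84/17 = 1/17 ≥ 0, confirming Bessel's inequality. (The deficit equals ||v − Σ <v,e_j> e_j||^2, the squared distance from v to span{e_j}.)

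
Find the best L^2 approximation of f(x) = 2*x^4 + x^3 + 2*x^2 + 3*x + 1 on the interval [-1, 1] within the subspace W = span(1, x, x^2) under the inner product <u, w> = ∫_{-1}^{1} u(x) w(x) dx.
g(x) = 26*x^2/7 + 18*x/5 + 29/35

The best approximation g ∈ W is the orthogonal projection of f onto W. Writing g = a_0 + a_1 x + a_2 x^2, the coefficients solve the normal equations G · a = b where
  G_{ij} = <φ_i, φ_j> and b_i = <f, φ_i>, with φ_0 = 1, φ_1 = x, φ_2 = x^2.
G =
  [2, 0, 2/3]
  [0, 2/3, 0]
  [2/3, 0, 2/5],
b = (62/15, 12/5, 214/105).
Solving gives a_0 = 29/35, a_1 = 18/5, a_2 = 26/7, so
  g(x) = 26*x^2/7 + 18*x/5 + 29/35.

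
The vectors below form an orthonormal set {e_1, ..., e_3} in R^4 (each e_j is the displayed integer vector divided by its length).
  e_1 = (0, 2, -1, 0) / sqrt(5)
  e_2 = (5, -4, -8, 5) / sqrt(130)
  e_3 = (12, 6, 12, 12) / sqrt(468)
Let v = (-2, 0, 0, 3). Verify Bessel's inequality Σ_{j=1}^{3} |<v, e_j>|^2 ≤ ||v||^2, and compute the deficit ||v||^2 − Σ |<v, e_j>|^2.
Σ |<v, e_j>|^2 = 1/2; ||v||^2 = 13; deficit = 25/2

Write each e_j = u_j / sqrt(<u_j, u_j>) where u_j is the displayed integer vector. Then <v, e_j> = <v, u_j> / sqrt(<u_j, u_j>), so |<v, e_j>|^2 = <v, u_j>^2 / <u_j, u_j>.
Coefficients: <v, e_1> = 0/sqrt(5), <v, e_2> = 5/sqrt(130), <v, e_3> = 12/sqrt(468).
Square and sum: Σ |<v, e_j>|^2 = 1/2.
Compute ||v||^2 = v·v = 13.
Deficit = 13 − 1/2 = 25/2 ≥ 0, confirming Bessel's inequality. (The deficit equals ||v − Σ <v,e_j> e_j||^2, the squared distance from v to span{e_j}.)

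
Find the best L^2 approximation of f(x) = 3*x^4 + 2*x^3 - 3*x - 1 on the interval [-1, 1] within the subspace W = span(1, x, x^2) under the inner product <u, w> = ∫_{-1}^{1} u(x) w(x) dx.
g(x) = 18*x^2/7 - 9*x/5 - 44/35

The best approximation g ∈ W is the orthogonal projection of f onto W. Writing g = a_0 + a_1 x + a_2 x^2, the coefficients solve the normal equations G · a = b where
  G_{ij} = <φ_i, φ_j> and b_i = <f, φ_i>, with φ_0 = 1, φ_1 = x, φ_2 = x^2.
G =
  [2, 0, 2/3]
  [0, 2/3, 0]
  [2/3, 0, 2/5],
b = (-4/5, -6/5, 4/21).
Solving gives a_0 = -44/35, a_1 = -9/5, a_2 = 18/7, so
  g(x) = 18*x^2/7 - 9*x/5 - 44/35.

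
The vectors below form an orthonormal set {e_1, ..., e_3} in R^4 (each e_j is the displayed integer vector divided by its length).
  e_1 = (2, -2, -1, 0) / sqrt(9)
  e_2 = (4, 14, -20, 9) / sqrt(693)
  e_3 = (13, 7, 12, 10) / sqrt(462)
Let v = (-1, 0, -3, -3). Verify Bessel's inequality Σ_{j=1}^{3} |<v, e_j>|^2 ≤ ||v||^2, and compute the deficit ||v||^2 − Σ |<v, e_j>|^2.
Σ |<v, e_j>|^2 = 89/6; ||v||^2 = 19; deficit = 25/6

Write each e_j = u_j / sqrt(<u_j, u_j>) where u_j is the displayed integer vector. Then <v, e_j> = <v, u_j> / sqrt(<u_j, u_j>), so |<v, e_j>|^2 = <v, u_j>^2 / <u_j, u_j>.
Coefficients: <v, e_1> = 1/sqrt(9), <v, e_2> = 29/sqrt(693), <v, e_3> = -79/sqrt(462).
Square and sum: Σ |<v, e_j>|^2 = 89/6.
Compute ||v||^2 = v·v = 19.
Deficit = 19 − 89/6 = 25/6 ≥ 0, confirming Bessel's inequality. (The deficit equals ||v − Σ <v,e_j> e_j||^2, the squared distance from v to span{e_j}.)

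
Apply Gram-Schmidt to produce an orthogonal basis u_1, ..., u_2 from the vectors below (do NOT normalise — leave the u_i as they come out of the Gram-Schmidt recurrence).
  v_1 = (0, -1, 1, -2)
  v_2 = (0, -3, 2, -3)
Orthogonal basis:
  u_1 = (0, -1, 1, -2)
  u_2 = (0, -7/6, 1/6, 2/3)

Apply the Gram-Schmidt recurrence
  u_1 = v_1
  u_i = v_i − Σ_{j<i} ((v_i · u_j) / (u_j · u_j)) · u_j.

Step by step this gives:
  u_1 = (0, -1, 1, -2)
  u_2 = (0, -7/6, 1/6, 2/3)

Orthogonality check:
  u_2 · u_1 = 0 (should be 0)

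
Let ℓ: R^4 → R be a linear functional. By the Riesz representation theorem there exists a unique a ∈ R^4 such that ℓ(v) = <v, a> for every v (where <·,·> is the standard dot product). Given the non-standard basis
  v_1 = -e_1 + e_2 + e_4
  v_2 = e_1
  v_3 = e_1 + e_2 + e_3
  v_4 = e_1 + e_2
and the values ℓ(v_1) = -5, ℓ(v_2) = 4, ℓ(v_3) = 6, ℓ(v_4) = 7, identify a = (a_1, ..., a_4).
a = (4, 3, -1, -4)

Write a = (a_1, ..., a_4) in the standard basis. For each basis vector v_i, ℓ(v_i) = <v_i, a> is a linear equation in the a_j's. Collect the n equations into a matrix system V a = ℓ, where row i of V is v_i (expressed in the standard basis). Since V is invertible (lower-triangular with 1s on the diagonal, up to permutation), solve by back-substitution:
  V =
[[-1, 1, 0, 1],
 [1, 0, 0, 0],
 [1, 1, 1, 0],
 [1, 1, 0, 0]]
  V a = (-5, 4, 6, 7)
Solving gives a = (4, 3, -1, -4).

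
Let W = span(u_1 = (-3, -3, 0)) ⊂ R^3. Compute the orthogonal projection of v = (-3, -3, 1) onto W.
proj_W(v) = (-3, -3, 0)

Set up U = [u_1 | ... | u_1] ∈ R^(3×1). The projector onto W = col(U) is P = U (U^T U)^(-1) U^T.
Compute U^T U =
  [18],
and U^T v = (18).
Solve U^T U · c = U^T v for the coefficients: c = (1). The projection is proj_W(v) = U c.
Check: (v - proj_W(v)) · u_1 = 0  (should be 0).
Result: proj_W(v) = (-3, -3, 0).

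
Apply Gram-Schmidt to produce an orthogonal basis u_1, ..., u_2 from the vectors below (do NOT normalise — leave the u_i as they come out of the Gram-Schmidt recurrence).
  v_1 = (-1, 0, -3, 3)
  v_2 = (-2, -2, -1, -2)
Orthogonal basis:
  u_1 = (-1, 0, -3, 3)
  u_2 = (-39/19, -2, -22/19, -35/19)

Apply the Gram-Schmidt recurrence
  u_1 = v_1
  u_i = v_i − Σ_{j<i} ((v_i · u_j) / (u_j · u_j)) · u_j.

Step by step this gives:
  u_1 = (-1, 0, -3, 3)
  u_2 = (-39/19, -2, -22/19, -35/19)

Orthogonality check:
  u_2 · u_1 = 0 (should be 0)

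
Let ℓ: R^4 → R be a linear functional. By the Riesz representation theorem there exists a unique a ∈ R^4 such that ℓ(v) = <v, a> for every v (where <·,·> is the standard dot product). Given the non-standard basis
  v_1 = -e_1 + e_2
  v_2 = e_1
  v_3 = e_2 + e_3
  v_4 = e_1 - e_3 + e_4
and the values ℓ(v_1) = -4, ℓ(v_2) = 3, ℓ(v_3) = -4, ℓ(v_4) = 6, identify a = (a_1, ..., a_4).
a = (3, -1, -3, 0)

Write a = (a_1, ..., a_4) in the standard basis. For each basis vector v_i, ℓ(v_i) = <v_i, a> is a linear equation in the a_j's. Collect the n equations into a matrix system V a = ℓ, where row i of V is v_i (expressed in the standard basis). Since V is invertible (lower-triangular with 1s on the diagonal, up to permutation), solve by back-substitution:
  V =
[[-1, 1, 0, 0],
 [1, 0, 0, 0],
 [0, 1, 1, 0],
 [1, 0, -1, 1]]
  V a = (-4, 3, -4, 6)
Solving gives a = (3, -1, -3, 0).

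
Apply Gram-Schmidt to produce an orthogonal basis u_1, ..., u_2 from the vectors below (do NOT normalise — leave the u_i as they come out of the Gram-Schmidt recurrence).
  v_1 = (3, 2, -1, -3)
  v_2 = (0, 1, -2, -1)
Orthogonal basis:
  u_1 = (3, 2, -1, -3)
  u_2 = (-21/23, 9/23, -39/23, -2/23)

Apply the Gram-Schmidt recurrence
  u_1 = v_1
  u_i = v_i − Σ_{j<i} ((v_i · u_j) / (u_j · u_j)) · u_j.

Step by step this gives:
  u_1 = (3, 2, -1, -3)
  u_2 = (-21/23, 9/23, -39/23, -2/23)

Orthogonality check:
  u_2 · u_1 = 0 (should be 0)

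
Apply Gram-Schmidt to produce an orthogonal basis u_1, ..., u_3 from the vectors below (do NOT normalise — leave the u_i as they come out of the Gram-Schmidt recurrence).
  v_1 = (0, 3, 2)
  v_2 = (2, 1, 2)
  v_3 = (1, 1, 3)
Orthogonal basis:
  u_1 = (0, 3, 2)
  u_2 = (2, -8/13, 12/13)
  u_3 = (-10/17, -10/17, 15/17)

Apply the Gram-Schmidt recurrence
  u_1 = v_1
  u_i = v_i − Σ_{j<i} ((v_i · u_j) / (u_j · u_j)) · u_j.

Step by step this gives:
  u_1 = (0, 3, 2)
  u_2 = (2, -8/13, 12/13)
  u_3 = (-10/17, -10/17, 15/17)

Orthogonality check:
  u_2 · u_1 = 0 (should be 0)
  u_3 · u_1 = 0 (should be 0)
  u_3 · u_2 = 0 (should be 0)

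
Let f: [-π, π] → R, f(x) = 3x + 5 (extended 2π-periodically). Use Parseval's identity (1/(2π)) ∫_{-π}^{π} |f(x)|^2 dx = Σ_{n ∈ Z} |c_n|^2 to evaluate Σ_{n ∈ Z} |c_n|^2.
Σ |c_n|^2 = 3π^2 + 25

Expand and integrate term by term over [-π, π]:
  ∫ (3x)^2 dx = 9·(2π^3/3); ∫ 2·3·(5)·x dx = 0 (odd integrand); ∫ 5^2 dx = 25·2π.
So (1/(2π)) ∫_{-π}^{π} (3x + 5)^2 dx = 9π^2/3 + 25 = 3π^2 + 25.
Parseval ⇒ Σ |c_n|^2 = 3π^2 + 25.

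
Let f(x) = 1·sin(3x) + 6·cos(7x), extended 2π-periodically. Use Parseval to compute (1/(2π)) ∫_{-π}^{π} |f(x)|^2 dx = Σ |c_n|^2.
Σ |c_n|^2 = 37/2

Expand |f|^2 and use orthogonality of {sin(nx), cos(mx)} on [-π, π]:
  ∫_{-π}^{π} sin(nx)^2 dx = π, ∫ cos(mx)^2 dx = π, and cross terms integrate to 0.
So ∫_{-π}^{π} f(x)^2 dx = 1^2 · π + 6^2 · π = (1 + 36)π.
Divide by 2π: (1 + 36)/2 = 37/2.
By Parseval, this equals Σ |c_n|^2.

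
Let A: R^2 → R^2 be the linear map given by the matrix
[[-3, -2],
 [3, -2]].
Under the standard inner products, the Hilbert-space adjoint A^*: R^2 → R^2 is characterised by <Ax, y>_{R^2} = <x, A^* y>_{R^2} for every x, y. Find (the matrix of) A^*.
A^* = A^T =
[[-3, 3],
 [-2, -2]]

For real matrices with standard dot products, the defining identity <Ax, y> = <x, A^* y> gives (Ax)^T y = x^T (A^*) y, i.e. x^T A^T y = x^T (A^*) y. Since this holds for all x, y, we must have A^* = A^T. Therefore
A^* =
[[-3, 3],
 [-2, -2]].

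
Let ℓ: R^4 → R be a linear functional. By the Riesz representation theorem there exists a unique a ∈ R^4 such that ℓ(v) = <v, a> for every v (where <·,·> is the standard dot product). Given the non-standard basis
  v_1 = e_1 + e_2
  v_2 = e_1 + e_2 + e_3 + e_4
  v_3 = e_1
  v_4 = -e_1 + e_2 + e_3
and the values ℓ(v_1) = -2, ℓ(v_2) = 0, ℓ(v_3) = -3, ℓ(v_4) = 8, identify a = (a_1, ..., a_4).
a = (-3, 1, 4, -2)

Write a = (a_1, ..., a_4) in the standard basis. For each basis vector v_i, ℓ(v_i) = <v_i, a> is a linear equation in the a_j's. Collect the n equations into a matrix system V a = ℓ, where row i of V is v_i (expressed in the standard basis). Since V is invertible (lower-triangular with 1s on the diagonal, up to permutation), solve by back-substitution:
  V =
[[1, 1, 0, 0],
 [1, 1, 1, 1],
 [1, 0, 0, 0],
 [-1, 1, 1, 0]]
  V a = (-2, 0, -3, 8)
Solving gives a = (-3, 1, 4, -2).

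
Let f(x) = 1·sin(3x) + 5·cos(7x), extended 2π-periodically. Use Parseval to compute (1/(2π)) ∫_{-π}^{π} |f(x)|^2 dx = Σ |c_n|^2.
Σ |c_n|^2 = 13

Expand |f|^2 and use orthogonality of {sin(nx), cos(mx)} on [-π, π]:
  ∫_{-π}^{π} sin(nx)^2 dx = π, ∫ cos(mx)^2 dx = π, and cross terms integrate to 0.
So ∫_{-π}^{π} f(x)^2 dx = 1^2 · π + 5^2 · π = (1 + 25)π.
Divide by 2π: (1 + 25)/2 = 13.
By Parseval, this equals Σ |c_n|^2.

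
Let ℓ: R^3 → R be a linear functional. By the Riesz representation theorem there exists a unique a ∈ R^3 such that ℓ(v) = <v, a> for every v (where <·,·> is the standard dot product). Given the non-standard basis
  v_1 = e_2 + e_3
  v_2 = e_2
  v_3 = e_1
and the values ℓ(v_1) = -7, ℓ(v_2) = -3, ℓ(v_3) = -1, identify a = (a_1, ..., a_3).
a = (-1, -3, -4)

Write a = (a_1, ..., a_3) in the standard basis. For each basis vector v_i, ℓ(v_i) = <v_i, a> is a linear equation in the a_j's. Collect the n equations into a matrix system V a = ℓ, where row i of V is v_i (expressed in the standard basis). Since V is invertible (lower-triangular with 1s on the diagonal, up to permutation), solve by back-substitution:
  V =
[[0, 1, 1],
 [0, 1, 0],
 [1, 0, 0]]
  V a = (-7, -3, -1)
Solving gives a = (-1, -3, -4).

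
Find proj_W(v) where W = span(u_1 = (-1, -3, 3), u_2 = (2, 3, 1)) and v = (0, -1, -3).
proj_W(v) = (-96/101, -45/101, -279/101)

Set up U = [u_1 | ... | u_2] ∈ R^(3×2). The projector onto W = col(U) is P = U (U^T U)^(-1) U^T.
Compute U^T U =
  [19, -8]
  [-8, 14],
and U^T v = (-6, -6).
Solve U^T U · c = U^T v for the coefficients: c = (-66/101, -81/101). The projection is proj_W(v) = U c.
Check: (v - proj_W(v)) · u_1 = 0  (should be 0).
Check: (v - proj_W(v)) · u_2 = 0  (should be 0).
Result: proj_W(v) = (-96/101, -45/101, -279/101).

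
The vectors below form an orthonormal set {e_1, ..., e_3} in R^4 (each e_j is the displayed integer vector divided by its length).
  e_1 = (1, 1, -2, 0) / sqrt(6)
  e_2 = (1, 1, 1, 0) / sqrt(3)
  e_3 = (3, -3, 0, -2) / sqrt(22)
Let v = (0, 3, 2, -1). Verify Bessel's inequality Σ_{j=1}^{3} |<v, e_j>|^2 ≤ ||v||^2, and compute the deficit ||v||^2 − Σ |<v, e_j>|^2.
Σ |<v, e_j>|^2 = 118/11; ||v||^2 = 14; deficit = 36/11

Write each e_j = u_j / sqrt(<u_j, u_j>) where u_j is the displayed integer vector. Then <v, e_j> = <v, u_j> / sqrt(<u_j, u_j>), so |<v, e_j>|^2 = <v, u_j>^2 / <u_j, u_j>.
Coefficients: <v, e_1> = -1/sqrt(6), <v, e_2> = 5/sqrt(3), <v, e_3> = -7/sqrt(22).
Square and sum: Σ |<v, e_j>|^2 = 118/11.
Compute ||v||^2 = v·v = 14.
Deficit = 14 − 118/11 = 36/11 ≥ 0, confirming Bessel's inequality. (The deficit equals ||v − Σ <v,e_j> e_j||^2, the squared distance from v to span{e_j}.)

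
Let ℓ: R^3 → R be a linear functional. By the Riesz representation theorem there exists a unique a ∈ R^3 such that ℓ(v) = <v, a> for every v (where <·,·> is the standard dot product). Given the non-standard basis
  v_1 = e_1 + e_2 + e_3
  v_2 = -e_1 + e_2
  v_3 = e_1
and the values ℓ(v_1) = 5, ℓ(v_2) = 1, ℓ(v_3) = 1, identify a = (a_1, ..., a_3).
a = (1, 2, 2)

Write a = (a_1, ..., a_3) in the standard basis. For each basis vector v_i, ℓ(v_i) = <v_i, a> is a linear equation in the a_j's. Collect the n equations into a matrix system V a = ℓ, where row i of V is v_i (expressed in the standard basis). Since V is invertible (lower-triangular with 1s on the diagonal, up to permutation), solve by back-substitution:
  V =
[[1, 1, 1],
 [-1, 1, 0],
 [1, 0, 0]]
  V a = (5, 1, 1)
Solving gives a = (1, 2, 2).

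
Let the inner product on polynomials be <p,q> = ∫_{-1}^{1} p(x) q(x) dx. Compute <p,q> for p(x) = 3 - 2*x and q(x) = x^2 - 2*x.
<p,q> = 14/3

Expand the product: p(x)·q(x) = -2*x^3 + 7*x^2 - 6*x.
∫_{-1}^{1} of each monomial x^k gives [2/(k+1) if k even, 0 if k odd]. Integrating term-by-term (or equivalently evaluating the antiderivative F(x) = -x^4/2 + 7*x^3/3 - 3*x^2 at the endpoints):
  F(1) − F(−1) = -7/6 − (-35/6) = 14/3.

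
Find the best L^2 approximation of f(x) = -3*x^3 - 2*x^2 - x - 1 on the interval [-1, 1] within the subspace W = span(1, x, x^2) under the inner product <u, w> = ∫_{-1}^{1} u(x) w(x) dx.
g(x) = -2*x^2 - 14*x/5 - 1

The best approximation g ∈ W is the orthogonal projection of f onto W. Writing g = a_0 + a_1 x + a_2 x^2, the coefficients solve the normal equations G · a = b where
  G_{ij} = <φ_i, φ_j> and b_i = <f, φ_i>, with φ_0 = 1, φ_1 = x, φ_2 = x^2.
G =
  [2, 0, 2/3]
  [0, 2/3, 0]
  [2/3, 0, 2/5],
b = (-10/3, -28/15, -22/15).
Solving gives a_0 = -1, a_1 = -14/5, a_2 = -2, so
  g(x) = -2*x^2 - 14*x/5 - 1.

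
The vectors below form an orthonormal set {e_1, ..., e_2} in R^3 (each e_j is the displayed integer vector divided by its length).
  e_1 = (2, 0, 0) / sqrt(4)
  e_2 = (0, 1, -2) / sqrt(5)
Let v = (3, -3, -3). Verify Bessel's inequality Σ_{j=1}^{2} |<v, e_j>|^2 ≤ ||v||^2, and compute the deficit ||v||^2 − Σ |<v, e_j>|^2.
Σ |<v, e_j>|^2 = 54/5; ||v||^2 = 27; deficit = 81/5

Write each e_j = u_j / sqrt(<u_j, u_j>) where u_j is the displayed integer vector. Then <v, e_j> = <v, u_j> / sqrt(<u_j, u_j>), so |<v, e_j>|^2 = <v, u_j>^2 / <u_j, u_j>.
Coefficients: <v, e_1> = 6/sqrt(4), <v, e_2> = 3/sqrt(5).
Square and sum: Σ |<v, e_j>|^2 = 54/5.
Compute ||v||^2 = v·v = 27.
Deficit = 27 − 54/5 = 81/5 ≥ 0, confirming Bessel's inequality. (The deficit equals ||v − Σ <v,e_j> e_j||^2, the squared distance from v to span{e_j}.)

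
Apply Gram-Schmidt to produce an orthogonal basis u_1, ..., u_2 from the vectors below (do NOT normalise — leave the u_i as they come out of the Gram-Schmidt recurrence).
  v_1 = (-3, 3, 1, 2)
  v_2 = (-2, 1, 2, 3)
Orthogonal basis:
  u_1 = (-3, 3, 1, 2)
  u_2 = (5/23, -28/23, 29/23, 35/23)

Apply the Gram-Schmidt recurrence
  u_1 = v_1
  u_i = v_i − Σ_{j<i} ((v_i · u_j) / (u_j · u_j)) · u_j.

Step by step this gives:
  u_1 = (-3, 3, 1, 2)
  u_2 = (5/23, -28/23, 29/23, 35/23)

Orthogonality check:
  u_2 · u_1 = 0 (should be 0)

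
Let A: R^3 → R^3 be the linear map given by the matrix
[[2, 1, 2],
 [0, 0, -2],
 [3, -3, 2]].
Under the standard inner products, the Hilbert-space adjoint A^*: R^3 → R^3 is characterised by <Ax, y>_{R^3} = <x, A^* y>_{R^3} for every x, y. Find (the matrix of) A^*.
A^* = A^T =
[[2, 0, 3],
 [1, 0, -3],
 [2, -2, 2]]

For real matrices with standard dot products, the defining identity <Ax, y> = <x, A^* y> gives (Ax)^T y = x^T (A^*) y, i.e. x^T A^T y = x^T (A^*) y. Since this holds for all x, y, we must have A^* = A^T. Therefore
A^* =
[[2, 0, 3],
 [1, 0, -3],
 [2, -2, 2]].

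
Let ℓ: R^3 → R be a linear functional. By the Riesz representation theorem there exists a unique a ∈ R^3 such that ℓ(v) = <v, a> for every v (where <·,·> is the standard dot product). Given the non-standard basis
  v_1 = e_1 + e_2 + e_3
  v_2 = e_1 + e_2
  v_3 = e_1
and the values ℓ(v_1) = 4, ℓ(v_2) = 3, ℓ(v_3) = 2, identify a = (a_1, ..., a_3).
a = (2, 1, 1)

Write a = (a_1, ..., a_3) in the standard basis. For each basis vector v_i, ℓ(v_i) = <v_i, a> is a linear equation in the a_j's. Collect the n equations into a matrix system V a = ℓ, where row i of V is v_i (expressed in the standard basis). Since V is invertible (lower-triangular with 1s on the diagonal, up to permutation), solve by back-substitution:
  V =
[[1, 1, 1],
 [1, 1, 0],
 [1, 0, 0]]
  V a = (4, 3, 2)
Solving gives a = (2, 1, 1).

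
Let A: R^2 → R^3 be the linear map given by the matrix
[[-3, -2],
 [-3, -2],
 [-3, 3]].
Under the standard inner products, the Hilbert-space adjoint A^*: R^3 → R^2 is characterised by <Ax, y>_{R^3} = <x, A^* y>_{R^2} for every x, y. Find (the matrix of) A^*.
A^* = A^T =
[[-3, -3, -3],
 [-2, -2, 3]]

For real matrices with standard dot products, the defining identity <Ax, y> = <x, A^* y> gives (Ax)^T y = x^T (A^*) y, i.e. x^T A^T y = x^T (A^*) y. Since this holds for all x, y, we must have A^* = A^T. Therefore
A^* =
[[-3, -3, -3],
 [-2, -2, 3]].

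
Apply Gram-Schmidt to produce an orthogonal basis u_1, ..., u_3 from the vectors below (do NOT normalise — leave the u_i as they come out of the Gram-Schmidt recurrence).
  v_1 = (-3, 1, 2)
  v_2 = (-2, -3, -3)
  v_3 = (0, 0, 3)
Orthogonal basis:
  u_1 = (-3, 1, 2)
  u_2 = (-37/14, -39/14, -18/7)
  u_3 = (99/299, -33/23, 363/299)

Apply the Gram-Schmidt recurrence
  u_1 = v_1
  u_i = v_i − Σ_{j<i} ((v_i · u_j) / (u_j · u_j)) · u_j.

Step by step this gives:
  u_1 = (-3, 1, 2)
  u_2 = (-37/14, -39/14, -18/7)
  u_3 = (99/299, -33/23, 363/299)

Orthogonality check:
  u_2 · u_1 = 0 (should be 0)
  u_3 · u_1 = 0 (should be 0)
  u_3 · u_2 = 0 (should be 0)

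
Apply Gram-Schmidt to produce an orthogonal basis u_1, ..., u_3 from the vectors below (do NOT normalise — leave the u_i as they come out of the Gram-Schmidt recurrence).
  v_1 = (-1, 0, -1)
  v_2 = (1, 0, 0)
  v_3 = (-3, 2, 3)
Orthogonal basis:
  u_1 = (-1, 0, -1)
  u_2 = (1/2, 0, -1/2)
  u_3 = (0, 2, 0)

Apply the Gram-Schmidt recurrence
  u_1 = v_1
  u_i = v_i − Σ_{j<i} ((v_i · u_j) / (u_j · u_j)) · u_j.

Step by step this gives:
  u_1 = (-1, 0, -1)
  u_2 = (1/2, 0, -1/2)
  u_3 = (0, 2, 0)

Orthogonality check:
  u_2 · u_1 = 0 (should be 0)
  u_3 · u_1 = 0 (should be 0)
  u_3 · u_2 = 0 (should be 0)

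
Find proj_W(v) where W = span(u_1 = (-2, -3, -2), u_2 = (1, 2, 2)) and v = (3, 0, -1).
proj_W(v) = (17/9, 10/9, -14/9)

Set up U = [u_1 | ... | u_2] ∈ R^(3×2). The projector onto W = col(U) is P = U (U^T U)^(-1) U^T.
Compute U^T U =
  [17, -12]
  [-12, 9],
and U^T v = (-4, 1).
Solve U^T U · c = U^T v for the coefficients: c = (-8/3, -31/9). The projection is proj_W(v) = U c.
Check: (v - proj_W(v)) · u_1 = 0  (should be 0).
Check: (v - proj_W(v)) · u_2 = 0  (should be 0).
Result: proj_W(v) = (17/9, 10/9, -14/9).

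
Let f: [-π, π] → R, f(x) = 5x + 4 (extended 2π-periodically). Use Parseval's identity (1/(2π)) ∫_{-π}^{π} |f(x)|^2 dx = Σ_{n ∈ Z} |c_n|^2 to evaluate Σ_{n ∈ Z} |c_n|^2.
Σ |c_n|^2 = 25π^2/3 + 16

Expand and integrate term by term over [-π, π]:
  ∫ (5x)^2 dx = 25·(2π^3/3); ∫ 2·5·(4)·x dx = 0 (odd integrand); ∫ 4^2 dx = 16·2π.
So (1/(2π)) ∫_{-π}^{π} (5x + 4)^2 dx = 25π^2/3 + 16 = 25π^2/3 + 16.
Parseval ⇒ Σ |c_n|^2 = 25π^2/3 + 16.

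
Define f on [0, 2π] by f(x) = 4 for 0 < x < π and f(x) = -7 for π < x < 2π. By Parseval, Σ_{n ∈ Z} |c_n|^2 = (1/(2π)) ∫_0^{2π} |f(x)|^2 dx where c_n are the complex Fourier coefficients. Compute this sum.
Σ |c_n|^2 = 65/2

Parseval equates the L^2 energy of f (normalised by 1/(2π)) with the ℓ^2 sum of its Fourier coefficients: (1/(2π)) ∫_0^{2π} |f|^2 = Σ |c_n|^2.
Compute the left side: (1/(2π)) [∫_0^π 4^2 dx + ∫_π^{2π} (-7)^2 dx] = (1/(2π)) · (16π + 49π) = (16 + 49)/2 = 65/2.
So Σ_{n ∈ Z} |c_n|^2 = 65/2.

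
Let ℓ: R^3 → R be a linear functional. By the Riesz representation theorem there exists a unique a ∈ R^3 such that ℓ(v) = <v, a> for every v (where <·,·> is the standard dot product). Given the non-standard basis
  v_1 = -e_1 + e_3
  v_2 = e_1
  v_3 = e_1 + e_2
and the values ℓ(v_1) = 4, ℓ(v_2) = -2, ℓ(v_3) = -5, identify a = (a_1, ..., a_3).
a = (-2, -3, 2)

Write a = (a_1, ..., a_3) in the standard basis. For each basis vector v_i, ℓ(v_i) = <v_i, a> is a linear equation in the a_j's. Collect the n equations into a matrix system V a = ℓ, where row i of V is v_i (expressed in the standard basis). Since V is invertible (lower-triangular with 1s on the diagonal, up to permutation), solve by back-substitution:
  V =
[[-1, 0, 1],
 [1, 0, 0],
 [1, 1, 0]]
  V a = (4, -2, -5)
Solving gives a = (-2, -3, 2).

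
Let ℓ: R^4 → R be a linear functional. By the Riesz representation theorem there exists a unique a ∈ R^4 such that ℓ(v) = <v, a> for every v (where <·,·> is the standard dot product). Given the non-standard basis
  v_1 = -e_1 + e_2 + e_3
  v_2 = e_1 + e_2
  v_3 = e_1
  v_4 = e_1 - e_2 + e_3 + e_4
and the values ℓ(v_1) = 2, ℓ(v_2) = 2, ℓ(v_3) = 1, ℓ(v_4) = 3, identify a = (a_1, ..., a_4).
a = (1, 1, 2, 1)

Write a = (a_1, ..., a_4) in the standard basis. For each basis vector v_i, ℓ(v_i) = <v_i, a> is a linear equation in the a_j's. Collect the n equations into a matrix system V a = ℓ, where row i of V is v_i (expressed in the standard basis). Since V is invertible (lower-triangular with 1s on the diagonal, up to permutation), solve by back-substitution:
  V =
[[-1, 1, 1, 0],
 [1, 1, 0, 0],
 [1, 0, 0, 0],
 [1, -1, 1, 1]]
  V a = (2, 2, 1, 3)
Solving gives a = (1, 1, 2, 1).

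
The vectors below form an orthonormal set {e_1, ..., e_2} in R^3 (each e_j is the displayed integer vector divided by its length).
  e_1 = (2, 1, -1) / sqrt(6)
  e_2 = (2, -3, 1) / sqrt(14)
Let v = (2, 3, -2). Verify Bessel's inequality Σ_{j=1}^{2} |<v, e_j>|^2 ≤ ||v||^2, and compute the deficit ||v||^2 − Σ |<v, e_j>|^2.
Σ |<v, e_j>|^2 = 17; ||v||^2 = 17; deficit = 0

Write each e_j = u_j / sqrt(<u_j, u_j>) where u_j is the displayed integer vector. Then <v, e_j> = <v, u_j> / sqrt(<u_j, u_j>), so |<v, e_j>|^2 = <v, u_j>^2 / <u_j, u_j>.
Coefficients: <v, e_1> = 9/sqrt(6), <v, e_2> = -7/sqrt(14).
Square and sum: Σ |<v, e_j>|^2 = 17.
Compute ||v||^2 = v·v = 17.
Deficit = 17 − 17 = 0 ≥ 0, confirming Bessel's inequality. (The deficit equals ||v − Σ <v,e_j> e_j||^2, the squared distance from v to span{e_j}.)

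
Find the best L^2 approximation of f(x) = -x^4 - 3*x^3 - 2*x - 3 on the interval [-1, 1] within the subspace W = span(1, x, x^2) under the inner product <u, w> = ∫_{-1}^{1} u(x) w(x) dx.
g(x) = -6*x^2/7 - 19*x/5 - 102/35

The best approximation g ∈ W is the orthogonal projection of f onto W. Writing g = a_0 + a_1 x + a_2 x^2, the coefficients solve the normal equations G · a = b where
  G_{ij} = <φ_i, φ_j> and b_i = <f, φ_i>, with φ_0 = 1, φ_1 = x, φ_2 = x^2.
G =
  [2, 0, 2/3]
  [0, 2/3, 0]
  [2/3, 0, 2/5],
b = (-32/5, -38/15, -16/7).
Solving gives a_0 = -102/35, a_1 = -19/5, a_2 = -6/7, so
  g(x) = -6*x^2/7 - 19*x/5 - 102/35.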